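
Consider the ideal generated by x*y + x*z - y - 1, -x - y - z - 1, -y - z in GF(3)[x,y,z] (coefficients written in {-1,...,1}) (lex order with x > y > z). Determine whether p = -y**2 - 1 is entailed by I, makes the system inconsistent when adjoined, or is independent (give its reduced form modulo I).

First compute the reduced Gröbner basis of I by Buchberger's algorithm.
f_1 = x*y + x*z - y - 1, LT = x*y.
f_2 = -x - y - z - 1, LT = x.
f_3 = -y - z, LT = y.

S(f_1,f_2): lcm = x*y. S = x*z - y**2 - y*z + y - 1.
  leading term x*z: subtract (-z)·f_2 from x*z - y**2 - y*z + y - 1 → -y**2 + y*z + y - z**2 - z - 1
  leading term y**2: subtract (y)·f_3 from -y**2 + y*z + y - z**2 - z - 1 → -y*z + y - z**2 - z - 1
  leading term y*z: subtract (z)·f_3 from -y*z + y - z**2 - z - 1 → y - z - 1
  leading term y: subtract (-1)·f_3 from y - z - 1 → z - 1
  leading term z: no divisor's leading term divides it; move z to the remainder.
  leading term 1: no divisor's leading term divides it; move -1 to the remainder.
  remainder z - 1 ≠ 0; add h_4 = z - 1 to the basis.

S(f_1,f_3): lcm = x*y. S = -y - 1.
  leading term y: subtract (1)·f_3 from -y - 1 → z - 1
  leading term z: subtract (1)·h_4 from z - 1 → 0
  remainder 0.

S(f_2,f_3): leading monomials are coprime, so the S-polynomial reduces to 0 (Buchberger's first criterion).
S(f_1,h_4): leading monomials are coprime, so the S-polynomial reduces to 0 (Buchberger's first criterion).
S(f_2,h_4): leading monomials are coprime, so the S-polynomial reduces to 0 (Buchberger's first criterion).
S(f_3,h_4): leading monomials are coprime, so the S-polynomial reduces to 0 (Buchberger's first criterion).
Every S-polynomial of the final basis reduces to 0, so we have a Gröbner basis.
Inter-reduce: drop elements whose leading term is divisible by another's, tail-reduce, and make monic.
Reduced Gröbner basis: {x + 1, y + 1, z - 1}.
Label its elements g_1 = x + 1, g_2 = y + 1, g_3 = z - 1.

Reduce p = -y**2 - 1 modulo G:
  leading term y**2: subtract (-y)·g_2 from -y**2 - 1 → y - 1
  leading term y: subtract (1)·g_2 from y - 1 → 1
  leading term 1: no divisor's leading term divides it; move 1 to the remainder.
  normal form = 1.
The normal form is nonzero, so p ∉ I. Since p minus its normal form lies in I, I + (p) = I + (r) where r = 1; decide whether this ideal is the whole ring.
Here r = 1 is a nonzero constant, hence a unit: 1 ∈ I + (p), the Gröbner basis of I + (p) is {1}, and the enlarged system has no common solution — adjoining p is inconsistent.

Adjoining -y**2 - 1 makes the ideal the whole ring: the system is inconsistent.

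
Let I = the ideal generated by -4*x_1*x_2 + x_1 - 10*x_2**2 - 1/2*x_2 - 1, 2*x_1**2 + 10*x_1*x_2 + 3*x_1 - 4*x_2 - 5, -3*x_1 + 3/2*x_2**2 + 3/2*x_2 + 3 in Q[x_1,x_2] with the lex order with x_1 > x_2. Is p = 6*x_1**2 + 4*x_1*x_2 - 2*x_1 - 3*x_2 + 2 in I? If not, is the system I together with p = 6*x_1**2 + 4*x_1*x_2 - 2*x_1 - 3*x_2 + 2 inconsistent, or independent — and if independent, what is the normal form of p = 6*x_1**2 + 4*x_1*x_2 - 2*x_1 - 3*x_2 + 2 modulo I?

First compute the reduced Gröbner basis of I by Buchberger's algorithm.
f_1 = -4*x_1*x_2 + x_1 - 10*x_2**2 - 1/2*x_2 - 1, LT = x_1*x_2.
f_2 = 2*x_1**2 + 10*x_1*x_2 + 3*x_1 - 4*x_2 - 5, LT = x_1**2.
f_3 = -3*x_1 + 3/2*x_2**2 + 3/2*x_2 + 3, LT = x_1.

S(f_1,f_2): lcm = x_1**2*x_2. S = -1/4*x_1**2 - 5/2*x_1*x_2**2 - 11/8*x_1*x_2 + 1/4*x_1 + 2*x_2**2 + 5/2*x_2.
  leading term x_1**2: subtract (-1/8)·f_2 from -1/4*x_1**2 - 5/2*x_1*x_2**2 - 11/8*x_1*x_2 + 1/4*x_1 + 2*x_2**2 + 5/2*x_2 → -5/2*x_1*x_2**2 - 1/8*x_1*x_2 + 5/8*x_1 + 2*x_2**2 + 2*x_2 - 5/8
  leading term x_1*x_2**2: subtract (5/8*x_2)·f_1 from -5/2*x_1*x_2**2 - 1/8*x_1*x_2 + 5/8*x_1 + 2*x_2**2 + 2*x_2 - 5/8 → -3/4*x_1*x_2 + 5/8*x_1 + 25/4*x_2**3 + 37/16*x_2**2 + 21/8*x_2 - 5/8
  leading term x_1*x_2: subtract (3/16)·f_1 from -3/4*x_1*x_2 + 5/8*x_1 + 25/4*x_2**3 + 37/16*x_2**2 + 21/8*x_2 - 5/8 → 7/16*x_1 + 25/4*x_2**3 + 67/16*x_2**2 + 87/32*x_2 - 7/16
  leading term x_1: subtract (-7/48)·f_3 from 7/16*x_1 + 25/4*x_2**3 + 67/16*x_2**2 + 87/32*x_2 - 7/16 → 25/4*x_2**3 + 141/32*x_2**2 + 47/16*x_2
  leading term x_2**3: no divisor's leading term divides it; move 25/4*x_2**3 to the remainder.
  leading term x_2**2: no divisor's leading term divides it; move 141/32*x_2**2 to the remainder.
  leading term x_2: no divisor's leading term divides it; move 47/16*x_2 to the remainder.
  remainder 25/4*x_2**3 + 141/32*x_2**2 + 47/16*x_2 ≠ 0; add h_4 = 25/4*x_2**3 + 141/32*x_2**2 + 47/16*x_2 to the basis.

S(f_1,f_3): lcm = x_1*x_2. S = -1/4*x_1 + 1/2*x_2**3 + 3*x_2**2 + 9/8*x_2 + 1/4.
  leading term x_1: subtract (1/12)·f_3 from -1/4*x_1 + 1/2*x_2**3 + 3*x_2**2 + 9/8*x_2 + 1/4 → 1/2*x_2**3 + 23/8*x_2**2 + x_2
  leading term x_2**3: subtract (2/25)·h_4 from 1/2*x_2**3 + 23/8*x_2**2 + x_2 → 1009/400*x_2**2 + 153/200*x_2
  leading term x_2**2: no divisor's leading term divides it; move 1009/400*x_2**2 to the remainder.
  leading term x_2: no divisor's leading term divides it; move 153/200*x_2 to the remainder.
  remainder 1009/400*x_2**2 + 153/200*x_2 ≠ 0; add h_5 = 1009/400*x_2**2 + 153/200*x_2 to the basis.

S(f_2,f_3): lcm = x_1**2. S = 1/2*x_1*x_2**2 + 11/2*x_1*x_2 + 5/2*x_1 - 2*x_2 - 5/2.
  leading term x_1*x_2**2: subtract (-1/8*x_2)·f_1 from 1/2*x_1*x_2**2 + 11/2*x_1*x_2 + 5/2*x_1 - 2*x_2 - 5/2 → 45/8*x_1*x_2 + 5/2*x_1 - 5/4*x_2**3 - 1/16*x_2**2 - 17/8*x_2 - 5/2
  leading term x_1*x_2: subtract (-45/32)·f_1 from 45/8*x_1*x_2 + 5/2*x_1 - 5/4*x_2**3 - 1/16*x_2**2 - 17/8*x_2 - 5/2 → 125/32*x_1 - 5/4*x_2**3 - 113/8*x_2**2 - 181/64*x_2 - 125/32
  leading term x_1: subtract (-125/96)·f_3 from 125/32*x_1 - 5/4*x_2**3 - 113/8*x_2**2 - 181/64*x_2 - 125/32 → -5/4*x_2**3 - 779/64*x_2**2 - 7/8*x_2
  leading term x_2**3: subtract (-1/5)·h_4 from -5/4*x_2**3 - 779/64*x_2**2 - 7/8*x_2 → -3613/320*x_2**2 - 23/80*x_2
  leading term x_2**2: subtract (-18065/4036)·h_5 from -3613/320*x_2**2 - 23/80*x_2 → 101275/32288*x_2
  leading term x_2: no divisor's leading term divides it; move 101275/32288*x_2 to the remainder.
  remainder 101275/32288*x_2 ≠ 0; add h_6 = 101275/32288*x_2 to the basis.

The other S-polynomials (S(f_1,h_4), S(f_2,h_4), S(f_3,h_4), S(f_1,h_5), S(f_2,h_5), S(f_3,h_5), S(h_4,h_5), S(f_1,h_6), S(f_2,h_6), S(f_3,h_6), S(h_4,h_6), S(h_5,h_6)) all reduce to 0 modulo the current basis, so we have a Gröbner basis.
Inter-reduce: drop elements whose leading term is divisible by another's, tail-reduce, and make monic.
Reduced Gröbner basis: {x_1 - 1, x_2}.
Label its elements g_1 = x_1 - 1, g_2 = x_2.

Reduce p = 6*x_1**2 + 4*x_1*x_2 - 2*x_1 - 3*x_2 + 2 modulo G:
  leading term x_1**2: subtract (6*x_1)·g_1 from 6*x_1**2 + 4*x_1*x_2 - 2*x_1 - 3*x_2 + 2 → 4*x_1*x_2 + 4*x_1 - 3*x_2 + 2
  leading term x_1*x_2: subtract (4*x_2)·g_1 from 4*x_1*x_2 + 4*x_1 - 3*x_2 + 2 → 4*x_1 + x_2 + 2
  leading term x_1: subtract (4)·g_1 from 4*x_1 + x_2 + 2 → x_2 + 6
  leading term x_2: subtract (1)·g_2 from x_2 + 6 → 6
  leading term 1: no divisor's leading term divides it; move 6 to the remainder.
  normal form = 6.
The normal form is nonzero, so p ∉ I. Since p minus its normal form lies in I, I + (p) = I + (r) where r = 6; decide whether this ideal is the whole ring.
Here r = 6 is a nonzero constant, hence a unit: 1 ∈ I + (p), the Gröbner basis of I + (p) is {1}, and the enlarged system has no common solution — adjoining p is inconsistent.

Adjoining 6*x_1**2 + 4*x_1*x_2 - 2*x_1 - 3*x_2 + 2 makes the ideal the whole ring: the system is inconsistent.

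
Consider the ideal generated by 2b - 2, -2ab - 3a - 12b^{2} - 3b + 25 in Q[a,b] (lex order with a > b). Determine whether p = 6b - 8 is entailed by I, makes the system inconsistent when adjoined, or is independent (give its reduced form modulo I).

First compute the reduced Gröbner basis of I by Buchberger's algorithm.
f_1 = 2b - 2, LT = b.
f_2 = -2ab - 3a - 12b^{2} - 3b + 25, LT = ab.

S(f_1,f_2): lcm = ab. S = -\tfrac{5}{2}a - 6b^{2} - \tfrac{3}{2}b + \tfrac{25}{2}.
  leading term a: no divisor's leading term divides it; move -\tfrac{5}{2}a to the remainder.
  leading term b^{2}: subtract (-3b)·f_1 from -6b^{2} - \tfrac{3}{2}b + \tfrac{25}{2} → -\tfrac{15}{2}b + \tfrac{25}{2}
  leading term b: subtract (-\tfrac{15}{4})·f_1 from -\tfrac{15}{2}b + \tfrac{25}{2} → 5
  leading term 1: no divisor's leading term divides it; move 5 to the remainder.
  remainder -\tfrac{5}{2}a + 5 ≠ 0; add h_3 = -\tfrac{5}{2}a + 5 to the basis.

The other S-polynomials (S(f_1,h_3), S(f_2,h_3)) all reduce to 0 modulo the current basis, so we have a Gröbner basis.
Inter-reduce: drop elements whose leading term is divisible by another's, tail-reduce, and make monic.
Reduced Gröbner basis: {a - 2, b - 1}.
Label its elements g_1 = a - 2, g_2 = b - 1.

Reduce p = 6b - 8 modulo G:
  leading term b: subtract (6)·g_2 from 6b - 8 → -2
  leading term 1: no divisor's leading term divides it; move -2 to the remainder.
  normal form = -2.
The normal form is nonzero, so p ∉ I. Since p minus its normal form lies in I, I + (p) = I + (r) where r = -2; decide whether this ideal is the whole ring.
Here r = -2 is a nonzero constant, hence a unit: 1 ∈ I + (p), the Gröbner basis of I + (p) is {1}, and the enlarged system has no common solution — adjoining p is inconsistent.

Ideal membership is decidable via reduction modulo a Gröbner basis.

Adjoining 6b - 8 makes the ideal the whole ring: the system is inconsistent.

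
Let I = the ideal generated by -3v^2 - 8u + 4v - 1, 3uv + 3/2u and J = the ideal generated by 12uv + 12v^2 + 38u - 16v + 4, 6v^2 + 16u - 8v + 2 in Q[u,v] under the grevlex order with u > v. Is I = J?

Equality of ideals is decidable: compute both reduced Gröbner bases (unique for the ordering) and check whether they agree.
Buchberger on the first generating set:
f_1 = -3v^2 - 8u + 4v - 1, LT = v^2.
f_2 = 3uv + 3/2u, LT = uv.

S(f_1,f_2): lcm = uv^2. S = 8/3u^2 - 11/6uv + 1/3u.
  reduce S modulo (f_1, f_2):
  remainder 8/3u^2 + 5/4u ≠ 0; add g_3 = 8/3u^2 + 5/4u to the basis.

The other S-polynomials (S(f_1,g_3), S(f_2,g_3)) all reduce to 0 modulo the current basis, so we have a Gröbner basis.
Inter-reduce: drop elements whose leading term is divisible by another's, tail-reduce, and make monic.
Reduced Gröbner basis: {u^2 + 15/32u, uv + 1/2u, v^2 + 8/3u - 4/3v + 1/3}.

Buchberger on the second generating set:
h_1 = 12uv + 12v^2 + 38u - 16v + 4, LT = uv.
h_2 = 6v^2 + 16u - 8v + 2, LT = v^2.

S(h_1,h_2): lcm = uv^2. S = v^3 - 8/3u^2 + 9/2uv - 4/3v^2 - 1/3u + 1/3v.
  reduce S modulo (h_1, h_2):
  remainder -8/3u^2 - 5/4u ≠ 0; add k_3 = -8/3u^2 - 5/4u to the basis.

The other S-polynomials (S(h_1,k_3), S(h_2,k_3)) all reduce to 0 modulo the current basis, so we have a Gröbner basis.
Inter-reduce: drop elements whose leading term is divisible by another's, tail-reduce, and make monic.
Reduced Gröbner basis: {u^2 + 15/32u, uv + 1/2u, v^2 + 8/3u - 4/3v + 1/3}.

Same reduced basis, so the two generating sets span the same ideal.

Yes, the ideals are equal.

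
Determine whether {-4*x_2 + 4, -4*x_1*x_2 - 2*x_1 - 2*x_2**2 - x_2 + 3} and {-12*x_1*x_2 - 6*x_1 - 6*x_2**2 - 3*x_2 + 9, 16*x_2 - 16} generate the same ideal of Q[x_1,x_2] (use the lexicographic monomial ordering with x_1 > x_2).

Yes, the ideals are equal.

For a fixed monomial order, each ideal has a unique reduced Gröbner basis; comparing bases decides equality.
Buchberger on the first generating set:
f_1 = -4*x_2 + 4, LT = x_2.
f_2 = -4*x_1*x_2 - 2*x_1 - 2*x_2**2 - x_2 + 3, LT = x_1*x_2.

S(f_1,f_2): lcm = x_1*x_2. S = -3/2*x_1 - 1/2*x_2**2 - 1/4*x_2 + 3/4.
  reduce S modulo (f_1, f_2):
  remainder -3/2*x_1 ≠ 0; add g_3 = -3/2*x_1 to the basis.

The other S-polynomials (S(f_1,g_3), S(f_2,g_3)) all reduce to 0 modulo the current basis, so we have a Gröbner basis.
Inter-reduce: drop elements whose leading term is divisible by another's, tail-reduce, and make monic.
Reduced Gröbner basis: {x_1, x_2 - 1}.

Buchberger on the second generating set:
h_1 = -12*x_1*x_2 - 6*x_1 - 6*x_2**2 - 3*x_2 + 9, LT = x_1*x_2.
h_2 = 16*x_2 - 16, LT = x_2.

S(h_1,h_2): lcm = x_1*x_2. S = 3/2*x_1 + 1/2*x_2**2 + 1/4*x_2 - 3/4.
  reduce S modulo (h_1, h_2):
  remainder 3/2*x_1 ≠ 0; add k_3 = 3/2*x_1 to the basis.

The other S-polynomials (S(h_1,k_3), S(h_2,k_3)) all reduce to 0 modulo the current basis, so we have a Gröbner basis.
Inter-reduce: drop elements whose leading term is divisible by another's, tail-reduce, and make monic.
Reduced Gröbner basis: {x_1, x_2 - 1}.

The two bases agree; hence the ideals are identical.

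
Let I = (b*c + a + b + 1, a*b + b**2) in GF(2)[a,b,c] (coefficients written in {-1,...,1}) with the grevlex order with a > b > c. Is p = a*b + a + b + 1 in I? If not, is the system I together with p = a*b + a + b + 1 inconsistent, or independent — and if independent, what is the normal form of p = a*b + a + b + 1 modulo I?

First compute the reduced Gröbner basis of I by Buchberger's algorithm.
f_1 = b*c + a + b + 1, LT = b*c.
f_2 = a*b + b**2, LT = a*b.

S(f_1,f_2): lcm = a*b*c. S = b**2*c + a**2 + a*b + a.
  leading term b**2*c: subtract (b)·f_1 from b**2*c + a**2 + a*b + a → a**2 + b**2 + a + b
  leading term a**2: no divisor's leading term divides it; move a**2 to the remainder.
  leading term b**2: no divisor's leading term divides it; move b**2 to the remainder.
  leading term a: no divisor's leading term divides it; move a to the remainder.
  leading term b: no divisor's leading term divides it; move b to the remainder.
  remainder a**2 + b**2 + a + b ≠ 0; add h_3 = a**2 + b**2 + a + b to the basis.

S(f_1,h_3): leading monomials are coprime, so the S-polynomial reduces to 0 (Buchberger's first criterion).
S(f_2,h_3): lcm = a**2*b. S = a*b**2 + b**3 + a*b + b**2.
  leading term a*b**2: subtract (b)·f_2 from a*b**2 + b**3 + a*b + b**2 → a*b + b**2
  leading term a*b: subtract (1)·f_2 from a*b + b**2 → 0
  remainder 0.

Every S-polynomial of the final basis reduces to 0, so we have a Gröbner basis.
Inter-reduce: drop elements whose leading term is divisible by another's, tail-reduce, and make monic.
Reduced Gröbner basis: {a**2 + b**2 + a + b, a*b + b**2, b*c + a + b + 1}.
Label its elements g_1 = a**2 + b**2 + a + b, g_2 = a*b + b**2, g_3 = b*c + a + b + 1.

Reduce p = a*b + a + b + 1 modulo G:
  leading term a*b: subtract (1)·g_2 from a*b + a + b + 1 → b**2 + a + b + 1
  leading term b**2: no divisor's leading term divides it; move b**2 to the remainder.
  leading term a: no divisor's leading term divides it; move a to the remainder.
  leading term b: no divisor's leading term divides it; move b to the remainder.
  leading term 1: no divisor's leading term divides it; move 1 to the remainder.
  normal form = b**2 + a + b + 1.
The normal form is nonzero, so p ∉ I. Since p minus its normal form lies in I, I + (p) = I + (r) where r = b**2 + a + b + 1; decide whether this ideal is the whole ring.
Run Buchberger on G together with r (pairs among the g_i already reduce to 0 since G is a Gröbner basis):
g_1 = a**2 + b**2 + a + b, LT = a**2.
g_2 = a*b + b**2, LT = a*b.
g_3 = b*c + a + b + 1, LT = b*c.
r = b**2 + a + b + 1, LT = b**2.

S(g_1,g_2): lcm = a**2*b. S = a*b**2 + b**3 + a*b + b**2.
  leading term a*b**2: subtract (b)·g_2 from a*b**2 + b**3 + a*b + b**2 → a*b + b**2
  leading term a*b: subtract (1)·g_2 from a*b + b**2 → 0
  remainder 0.

S(g_1,g_3): leading monomials are coprime, so the S-polynomial reduces to 0 (Buchberger's first criterion).
S(g_1,r): leading monomials are coprime, so the S-polynomial reduces to 0 (Buchberger's first criterion).
S(g_2,g_3): lcm = a*b*c. S = b**2*c + a**2 + a*b + a.
  leading term b**2*c: subtract (b)·g_3 from b**2*c + a**2 + a*b + a → a**2 + b**2 + a + b
  leading term a**2: subtract (1)·g_1 from a**2 + b**2 + a + b → 0
  remainder 0.

S(g_2,r): lcm = a*b**2. S = b**3 + a**2 + a*b + a.
  leading term b**3: subtract (b)·r from b**3 + a**2 + a*b + a → a**2 + b**2 + a + b
  leading term a**2: subtract (1)·g_1 from a**2 + b**2 + a + b → 0
  remainder 0.

S(g_3,r): lcm = b**2*c. S = a*b + b**2 + a*c + b*c + b + c.
  leading term a*b: subtract (1)·g_2 from a*b + b**2 + a*c + b*c + b + c → a*c + b*c + b + c
  leading term a*c: no divisor's leading term divides it; move a*c to the remainder.
  leading term b*c: subtract (1)·g_3 from b*c + b + c → a + c + 1
  leading term a: no divisor's leading term divides it; move a to the remainder.
  leading term c: no divisor's leading term divides it; move c to the remainder.
  leading term 1: no divisor's leading term divides it; move 1 to the remainder.
  remainder a*c + a + c + 1 ≠ 0; add m_5 = a*c + a + c + 1 to the basis.

S(g_1,m_5): lcm = a**2*c. S = b**2*c + a**2 + b*c + a.
  leading term b**2*c: subtract (b)·g_3 from b**2*c + a**2 + b*c + a → a**2 + a*b + b**2 + b*c + a + b
  leading term a**2: subtract (1)·g_1 from a**2 + a*b + b**2 + b*c + a + b → a*b + b*c
  leading term a*b: subtract (1)·g_2 from a*b + b*c → b**2 + b*c
  leading term b**2: subtract (1)·r from b**2 + b*c → b*c + a + b + 1
  leading term b*c: subtract (1)·g_3 from b*c + a + b + 1 → 0
  remainder 0.

S(g_2,m_5): lcm = a*b*c. S = b**2*c + a*b + b*c + b.
  leading term b**2*c: subtract (b)·g_3 from b**2*c + a*b + b*c + b → b**2 + b*c
  leading term b**2: subtract (1)·r from b**2 + b*c → b*c + a + b + 1
  leading term b*c: subtract (1)·g_3 from b*c + a + b + 1 → 0
  remainder 0.

S(g_3,m_5): lcm = a*b*c. S = a**2 + b*c + a + b.
  leading term a**2: subtract (1)·g_1 from a**2 + b*c + a + b → b**2 + b*c
  leading term b**2: subtract (1)·r from b**2 + b*c → b*c + a + b + 1
  leading term b*c: subtract (1)·g_3 from b*c + a + b + 1 → 0
  remainder 0.

S(r,m_5): leading monomials are coprime, so the S-polynomial reduces to 0 (Buchberger's first criterion).
Every S-polynomial of the final basis reduces to 0, so we have a Gröbner basis.
Inter-reduce: drop elements whose leading term is divisible by another's, tail-reduce, and make monic.
Reduced Gröbner basis: {a**2 + 1, a*b + a + b + 1, b**2 + a + b + 1, a*c + a + c + 1, b*c + a + b + 1}.
The reduced Gröbner basis of I + (p) is {a**2 + 1, a*b + a + b + 1, b**2 + a + b + 1, a*c + a + c + 1, b*c + a + b + 1} ≠ {1}, a proper ideal, so the enlarged system stays consistent: p is independent of I, with normal form b**2 + a + b + 1.

a*b + a + b + 1 is independent of I; its normal form modulo I is b**2 + a + b + 1.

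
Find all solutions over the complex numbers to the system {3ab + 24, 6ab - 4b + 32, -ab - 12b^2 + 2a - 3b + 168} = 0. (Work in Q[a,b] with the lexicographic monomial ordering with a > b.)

{(2, -4)}

Compute a lex Gröbner basis by Buchberger's algorithm.
f_1 = 3ab + 24, LT = ab.
f_2 = 6ab - 4b + 32, LT = ab.
f_3 = -ab + 2a - 12b^2 - 3b + 168, LT = ab.

S(f_1,f_2): lcm = ab. S = 2/3b + 8/3.
  leading term b: no divisor's leading term divides it; move 2/3b to the remainder.
  leading term 1: no divisor's leading term divides it; move 8/3 to the remainder.
  remainder 2/3b + 8/3 ≠ 0; add h_4 = 2/3b + 8/3 to the basis.

S(f_1,f_3): lcm = ab. S = 2a - 12b^2 - 3b + 176.
  leading term a: no divisor's leading term divides it; move 2a to the remainder.
  leading term b^2: subtract (-18b)·h_4 from -12b^2 - 3b + 176 → 45b + 176
  leading term b: subtract (135/2)·h_4 from 45b + 176 → -4
  leading term 1: no divisor's leading term divides it; move -4 to the remainder.
  remainder 2a - 4 ≠ 0; add h_5 = 2a - 4 to the basis.

S(f_2,f_3): lcm = ab. S = 2a - 12b^2 - 11/3b + 520/3.
  leading term a: subtract (1)·h_5 from 2a - 12b^2 - 11/3b + 520/3 → -12b^2 - 11/3b + 532/3
  leading term b^2: subtract (-18b)·h_4 from -12b^2 - 11/3b + 532/3 → 133/3b + 532/3
  leading term b: subtract (133/2)·h_4 from 133/3b + 532/3 → 0
  remainder 0.

S(f_1,h_4): lcm = ab. S = -4a + 8.
  leading term a: subtract (-2)·h_5 from -4a + 8 → 0
  remainder 0.

S(f_2,h_4): lcm = ab. S = -4a - 2/3b + 16/3.
  leading term a: subtract (-2)·h_5 from -4a - 2/3b + 16/3 → -2/3b - 8/3
  leading term b: subtract (-1)·h_4 from -2/3b - 8/3 → 0
  remainder 0.

S(f_3,h_4): lcm = ab. S = -6a + 12b^2 + 3b - 168.
  leading term a: subtract (-3)·h_5 from -6a + 12b^2 + 3b - 168 → 12b^2 + 3b - 180
  leading term b^2: subtract (18b)·h_4 from 12b^2 + 3b - 180 → -45b - 180
  leading term b: subtract (-135/2)·h_4 from -45b - 180 → 0
  remainder 0.

S(f_1,h_5): lcm = ab. S = 2b + 8.
  leading term b: subtract (3)·h_4 from 2b + 8 → 0
  remainder 0.

S(f_2,h_5): lcm = ab. S = 4/3b + 16/3.
  leading term b: subtract (2)·h_4 from 4/3b + 16/3 → 0
  remainder 0.

S(f_3,h_5): lcm = ab. S = -2a + 12b^2 + 5b - 168.
  leading term a: subtract (-1)·h_5 from -2a + 12b^2 + 5b - 168 → 12b^2 + 5b - 172
  leading term b^2: subtract (18b)·h_4 from 12b^2 + 5b - 172 → -43b - 172
  leading term b: subtract (-129/2)·h_4 from -43b - 172 → 0
  remainder 0.

S(h_4,h_5): leading monomials are coprime, so the S-polynomial reduces to 0 (Buchberger's first criterion).
Every S-polynomial of the final basis reduces to 0, so we have a Gröbner basis.
Inter-reduce: drop elements whose leading term is divisible by another's, tail-reduce, and make monic.
Reduced Gröbner basis: {a - 2, b + 4}.

A lex Gröbner basis eliminates variables successively. Here b + 4 depends only on b, with roots {-4}; lifting each root through the earlier basis elements recovers the full solutions.
  b = -4: the earlier basis element becomes a - 2 = 0, giving a = 2 — point (2, -4).
Check: every point annihilates each of the original generators.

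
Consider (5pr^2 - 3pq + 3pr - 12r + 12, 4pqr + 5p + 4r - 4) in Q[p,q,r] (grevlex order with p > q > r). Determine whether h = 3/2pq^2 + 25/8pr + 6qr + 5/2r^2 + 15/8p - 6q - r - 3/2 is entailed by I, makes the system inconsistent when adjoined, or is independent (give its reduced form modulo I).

3/2pq^2 + 25/8pr + 6qr + 5/2r^2 + 15/8p - 6q - r - 3/2 lies in I (it reduces to 0).

First compute the reduced Gröbner basis of I by Buchberger's algorithm.
f_1 = 5pr^2 - 3pq + 3pr - 12r + 12, LT = pr^2.
f_2 = 4pqr + 5p + 4r - 4, LT = pqr.

S(f_1,f_2): lcm = pqr^2. S = -3/5pq^2 + 3/5pqr - 5/4pr - 12/5qr - r^2 + 12/5q + r.
  reduce S modulo (f_1, f_2):
  remainder -3/5pq^2 - 5/4pr - 12/5qr - r^2 - 3/4p + 12/5q + 2/5r + 3/5 ≠ 0; add k_3 = -3/5pq^2 - 5/4pr - 12/5qr - r^2 - 3/4p + 12/5q + 2/5r + 3/5 to the basis.

S(f_1,k_3): lcm = pq^2r^2. S = -3/5pq^3 + 3/5pq^2r - 25/12pr^3 - 4qr^3 - 5/3r^4 - 12/5q^2r - 5/4pr^2 + 4qr^2 + 2/3r^3 + 12/5q^2 + r^2.
  reduce S modulo (f_1, f_2, k_3):
  remainder -4qr^3 - 5/3r^4 + 5qr^2 + 2/3r^3 - qr - 4r^2 + 5r ≠ 0; add k_4 = -4qr^3 - 5/3r^4 + 5qr^2 + 2/3r^3 - qr - 4r^2 + 5r to the basis.

S(f_2,k_3): lcm = pq^2r. S = -25/12pr^2 - 4qr^2 - 5/3r^3 + 5/4pq - 5/4pr + 5qr + 2/3r^2 - q + r.
  reduce S modulo (f_1, f_2, k_3, k_4):
  remainder -4qr^2 - 5/3r^3 + 5qr + 2/3r^2 - q - 4r + 5 ≠ 0; add k_5 = -4qr^2 - 5/3r^3 + 5qr + 2/3r^2 - q - 4r + 5 to the basis.

The other S-polynomials (S(f_1,k_4), S(f_2,k_4), S(k_3,k_4), S(f_1,k_5), S(f_2,k_5), S(k_3,k_5), S(k_4,k_5)) all reduce to 0 modulo the current basis, so we have a Gröbner basis.
Inter-reduce: drop elements whose leading term is divisible by another's, tail-reduce, and make monic.
Reduced Gröbner basis: {pq^2 + 25/12pr + 4qr + 5/3r^2 + 5/4p - 4q - 2/3r - 1, pqr + 5/4p + r - 1, pr^2 - 3/5pq + 3/5pr - 12/5r + 12/5, qr^2 + 5/12r^3 - 5/4qr - 1/6r^2 + 1/4q + r - 5/4}.
Label its elements g_1 = pq^2 + 25/12pr + 4qr + 5/3r^2 + 5/4p - 4q - 2/3r - 1, g_2 = pqr + 5/4p + r - 1, g_3 = pr^2 - 3/5pq + 3/5pr - 12/5r + 12/5, g_4 = qr^2 + 5/12r^3 - 5/4qr - 1/6r^2 + 1/4q + r - 5/4.

Reduce h = 3/2pq^2 + 25/8pr + 6qr + 5/2r^2 + 15/8p - 6q - r - 3/2 modulo G:
  leading term pq^2: subtract (3/2)·g_1 from 3/2pq^2 + 25/8pr + 6qr + 5/2r^2 + 15/8p - 6q - r - 3/2 → 0
  normal form = 0.
Since the normal form is 0, h ∈ I.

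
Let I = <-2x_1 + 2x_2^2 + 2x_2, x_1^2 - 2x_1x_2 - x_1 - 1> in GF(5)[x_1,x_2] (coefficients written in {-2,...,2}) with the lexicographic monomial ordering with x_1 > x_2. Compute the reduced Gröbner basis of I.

f_1 = -2x_1 + 2x_2^2 + 2x_2, LT = x_1.
f_2 = x_1^2 - 2x_1x_2 - x_1 - 1, LT = x_1^2.

S(f_1,f_2): lcm = x_1^2. S = -x_1x_2^2 + x_1x_2 + x_1 + 1.
  leading term x_1x_2^2: subtract (-2x_2^2)·f_1 from -x_1x_2^2 + x_1x_2 + x_1 + 1 → x_1x_2 + x_1 - x_2^4 - x_2^3 + 1
  leading term x_1x_2: subtract (2x_2)·f_1 from x_1x_2 + x_1 - x_2^4 - x_2^3 + 1 → x_1 - x_2^4 + x_2^2 + 1
  leading term x_1: subtract (2)·f_1 from x_1 - x_2^4 + x_2^2 + 1 → -x_2^4 + 2x_2^2 + x_2 + 1
  leading term x_2^4: no divisor's leading term divides it; move -x_2^4 to the remainder.
  leading term x_2^2: no divisor's leading term divides it; move 2x_2^2 to the remainder.
  leading term x_2: no divisor's leading term divides it; move x_2 to the remainder.
  leading term 1: no divisor's leading term divides it; move 1 to the remainder.
  remainder -x_2^4 + 2x_2^2 + x_2 + 1 ≠ 0; add g_3 = -x_2^4 + 2x_2^2 + x_2 + 1 to the basis.

The other S-polynomials (S(f_1,g_3), S(f_2,g_3)) all reduce to 0 modulo the current basis, so we have a Gröbner basis.
Inter-reduce: drop elements whose leading term is divisible by another's, tail-reduce, and make monic.

G = {x_1 - x_2^2 - x_2, x_2^4 - 2x_2^2 - x_2 - 1}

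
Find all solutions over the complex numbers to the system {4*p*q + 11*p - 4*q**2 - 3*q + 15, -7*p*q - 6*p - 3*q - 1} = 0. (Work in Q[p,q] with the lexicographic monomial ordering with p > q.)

Compute a lex Gröbner basis by Buchberger's algorithm.
f_1 = 4*p*q + 11*p - 4*q**2 - 3*q + 15, LT = p*q.
f_2 = -7*p*q - 6*p - 3*q - 1, LT = p*q.

S(f_1,f_2): lcm = p*q. S = 53/28*p - q**2 - 33/28*q + 101/28.
  leading term p: no divisor's leading term divides it; move 53/28*p to the remainder.
  leading term q**2: no divisor's leading term divides it; move -q**2 to the remainder.
  leading term q: no divisor's leading term divides it; move -33/28*q to the remainder.
  leading term 1: no divisor's leading term divides it; move 101/28 to the remainder.
  remainder 53/28*p - q**2 - 33/28*q + 101/28 ≠ 0; add h_3 = 53/28*p - q**2 - 33/28*q + 101/28 to the basis.

S(f_1,h_3): lcm = p*q. S = 11/4*p + 28/53*q**3 - 20/53*q**2 - 563/212*q + 15/4.
  leading term p: subtract (77/53)·h_3 from 11/4*p + 28/53*q**3 - 20/53*q**2 - 563/212*q + 15/4 → 28/53*q**3 + 57/53*q**2 - 50/53*q - 79/53
  leading term q**3: no divisor's leading term divides it; move 28/53*q**3 to the remainder.
  leading term q**2: no divisor's leading term divides it; move 57/53*q**2 to the remainder.
  leading term q: no divisor's leading term divides it; move -50/53*q to the remainder.
  leading term 1: no divisor's leading term divides it; move -79/53 to the remainder.
  remainder 28/53*q**3 + 57/53*q**2 - 50/53*q - 79/53 ≠ 0; add h_4 = 28/53*q**3 + 57/53*q**2 - 50/53*q - 79/53 to the basis.

The other S-polynomials (S(f_2,h_3), S(f_1,h_4), S(f_2,h_4), S(h_3,h_4)) all reduce to 0 modulo the current basis, so we have a Gröbner basis.
Inter-reduce: drop elements whose leading term is divisible by another's, tail-reduce, and make monic.
Reduced Gröbner basis: {p - 28/53*q**2 - 33/53*q + 101/53, q**3 + 57/28*q**2 - 25/14*q - 79/28}.

From the last basis element, q**3 + 57/28*q**2 - 25/14*q - 79/28 = 0, so q takes values in {-1, -29/56 + sqrt(9689)/56, -sqrt(9689)/56 - 29/56}. Each choice, substituted upward through the basis, yields the corresponding point(s) of the solution set.
  q = -1: the earlier basis element becomes p + 2 = 0, giving p = -2 — point (-2, -1).
  q = -29/56 + sqrt(9689)/56: the earlier basis element becomes p - sqrt(9689)/742 + 337/742 = 0, giving p = -337/742 + sqrt(9689)/742 — point (-337/742 + sqrt(9689)/742, -29/56 + sqrt(9689)/56).
  q = -sqrt(9689)/56 - 29/56: the earlier basis element becomes p + sqrt(9689)/742 + 337/742 = 0, giving p = -337/742 - sqrt(9689)/742 — point (-337/742 - sqrt(9689)/742, -sqrt(9689)/56 - 29/56).
Check: every point annihilates each of the original generators.

{(-2, -1), (-337/742 + sqrt(9689)/742, -29/56 + sqrt(9689)/56), (-337/742 - sqrt(9689)/742, -sqrt(9689)/56 - 29/56)}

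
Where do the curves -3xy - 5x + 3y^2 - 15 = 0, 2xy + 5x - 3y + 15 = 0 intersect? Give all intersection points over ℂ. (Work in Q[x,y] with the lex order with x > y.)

{(-6, -1), (-3, 0)}

Compute a lex Gröbner basis by Buchberger's algorithm.
f_1 = -3xy - 5x + 3y^2 - 15, LT = xy.
f_2 = 2xy + 5x - 3y + 15, LT = xy.

S(f_1,f_2): lcm = xy. S = -5/6x - y^2 + 3/2y - 5/2.
  leading term x: no divisor's leading term divides it; move -5/6x to the remainder.
  leading term y^2: no divisor's leading term divides it; move -y^2 to the remainder.
  leading term y: no divisor's leading term divides it; move 3/2y to the remainder.
  leading term 1: no divisor's leading term divides it; move -5/2 to the remainder.
  remainder -5/6x - y^2 + 3/2y - 5/2 ≠ 0; add h_3 = -5/6x - y^2 + 3/2y - 5/2 to the basis.

S(f_1,h_3): lcm = xy. S = 5/3x - 6/5y^3 + 4/5y^2 - 3y + 5.
  leading term x: subtract (-2)·h_3 from 5/3x - 6/5y^3 + 4/5y^2 - 3y + 5 → -6/5y^3 - 6/5y^2
  leading term y^3: no divisor's leading term divides it; move -6/5y^3 to the remainder.
  leading term y^2: no divisor's leading term divides it; move -6/5y^2 to the remainder.
  remainder -6/5y^3 - 6/5y^2 ≠ 0; add h_4 = -6/5y^3 - 6/5y^2 to the basis.

S(f_2,h_3): lcm = xy. S = 5/2x - 6/5y^3 + 9/5y^2 - 9/2y + 15/2.
  leading term x: subtract (-3)·h_3 from 5/2x - 6/5y^3 + 9/5y^2 - 9/2y + 15/2 → -6/5y^3 - 6/5y^2
  leading term y^3: subtract (1)·h_4 from -6/5y^3 - 6/5y^2 → 0
  remainder 0.

S(f_1,h_4): lcm = xy^3. S = 2/3xy^2 - y^4 + 5y^2.
  leading term xy^2: subtract (-2/9y)·f_1 from 2/3xy^2 - y^4 + 5y^2 → -10/9xy - y^4 + 2/3y^3 + 5y^2 - 10/3y
  leading term xy: subtract (10/27)·f_1 from -10/9xy - y^4 + 2/3y^3 + 5y^2 - 10/3y → 50/27x - y^4 + 2/3y^3 + 35/9y^2 - 10/3y + 50/9
  leading term x: subtract (-20/9)·h_3 from 50/27x - y^4 + 2/3y^3 + 35/9y^2 - 10/3y + 50/9 → -y^4 + 2/3y^3 + 5/3y^2
  leading term y^4: subtract (5/6y)·h_4 from -y^4 + 2/3y^3 + 5/3y^2 → 5/3y^3 + 5/3y^2
  leading term y^3: subtract (-25/18)·h_4 from 5/3y^3 + 5/3y^2 → 0
  remainder 0.

S(f_2,h_4): lcm = xy^3. S = 3/2xy^2 - 3/2y^3 + 15/2y^2.
  leading term xy^2: subtract (-1/2y)·f_1 from 3/2xy^2 - 3/2y^3 + 15/2y^2 → -5/2xy + 15/2y^2 - 15/2y
  leading term xy: subtract (5/6)·f_1 from -5/2xy + 15/2y^2 - 15/2y → 25/6x + 5y^2 - 15/2y + 25/2
  leading term x: subtract (-5)·h_3 from 25/6x + 5y^2 - 15/2y + 25/2 → 0
  remainder 0.

S(h_3,h_4): leading monomials are coprime, so the S-polynomial reduces to 0 (Buchberger's first criterion).
Every S-polynomial of the final basis reduces to 0, so we have a Gröbner basis.
Inter-reduce: drop elements whose leading term is divisible by another's, tail-reduce, and make monic.
Reduced Gröbner basis: {x + 6/5y^2 - 9/5y + 3, y^3 + y^2}.

Elimination: the polynomial y^3 + y^2 lies in the elimination ideal for y, so y ∈ {-1, 0}. For each such y, the remaining basis elements (now univariate) give the rest of the solution.
  y = -1: the earlier basis element becomes x + 6 = 0, giving x = -6 — point (-6, -1).
  y = 0: the earlier basis element becomes x + 3 = 0, giving x = -3 — point (-3, 0).
Check: every point annihilates each of the original generators.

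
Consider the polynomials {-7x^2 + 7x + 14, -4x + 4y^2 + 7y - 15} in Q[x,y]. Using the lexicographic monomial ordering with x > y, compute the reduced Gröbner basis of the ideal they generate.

f_1 = -7x^2 + 7x + 14, LT = x^2.
f_2 = -4x + 4y^2 + 7y - 15, LT = x.

S(f_1,f_2): lcm = x^2. S = xy^2 + 7/4xy - 19/4x - 2.
  leading term xy^2: subtract (-1/4y^2)·f_2 from xy^2 + 7/4xy - 19/4x - 2 → 7/4xy - 19/4x + y^4 + 7/4y^3 - 15/4y^2 - 2
  leading term xy: subtract (-7/16y)·f_2 from 7/4xy - 19/4x + y^4 + 7/4y^3 - 15/4y^2 - 2 → -19/4x + y^4 + 7/2y^3 - 11/16y^2 - 105/16y - 2
  leading term x: subtract (19/16)·f_2 from -19/4x + y^4 + 7/2y^3 - 11/16y^2 - 105/16y - 2 → y^4 + 7/2y^3 - 87/16y^2 - 119/8y + 253/16
  leading term y^4: no divisor's leading term divides it; move y^4 to the remainder.
  leading term y^3: no divisor's leading term divides it; move 7/2y^3 to the remainder.
  leading term y^2: no divisor's leading term divides it; move -87/16y^2 to the remainder.
  leading term y: no divisor's leading term divides it; move -119/8y to the remainder.
  leading term 1: no divisor's leading term divides it; move 253/16 to the remainder.
  remainder y^4 + 7/2y^3 - 87/16y^2 - 119/8y + 253/16 ≠ 0; add g_3 = y^4 + 7/2y^3 - 87/16y^2 - 119/8y + 253/16 to the basis.

The other S-polynomials (S(f_1,g_3), S(f_2,g_3)) all reduce to 0 modulo the current basis, so we have a Gröbner basis.
Inter-reduce: drop elements whose leading term is divisible by another's, tail-reduce, and make monic.

G = {x - y^2 - 7/4y + 15/4, y^4 + 7/2y^3 - 87/16y^2 - 119/8y + 253/16}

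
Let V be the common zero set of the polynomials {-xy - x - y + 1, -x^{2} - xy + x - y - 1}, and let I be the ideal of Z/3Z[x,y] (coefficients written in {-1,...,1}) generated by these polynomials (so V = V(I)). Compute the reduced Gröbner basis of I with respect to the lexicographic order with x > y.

G = {x + y + 1, y^{2} + y - 1}

f_1 = -xy - x - y + 1, LT = xy.
f_2 = -x^{2} - xy + x - y - 1, LT = x^{2}.

S(f_1,f_2): lcm = x^{2}y. S = x^{2} - xy^{2} - xy - x - y^{2} - y.
  reduce S modulo (f_1, f_2):
  remainder x + y + 1 ≠ 0; add g_3 = x + y + 1 to the basis.

S(f_1,g_3): lcm = xy. S = x - y^{2} - 1.
  reduce S modulo (f_1, f_2, g_3):
  remainder -y^{2} - y + 1 ≠ 0; add g_4 = -y^{2} - y + 1 to the basis.

The other S-polynomials (S(f_2,g_3), S(f_1,g_4), S(f_2,g_4), S(g_3,g_4)) all reduce to 0 modulo the current basis, so we have a Gröbner basis.
Inter-reduce: drop elements whose leading term is divisible by another's, tail-reduce, and make monic.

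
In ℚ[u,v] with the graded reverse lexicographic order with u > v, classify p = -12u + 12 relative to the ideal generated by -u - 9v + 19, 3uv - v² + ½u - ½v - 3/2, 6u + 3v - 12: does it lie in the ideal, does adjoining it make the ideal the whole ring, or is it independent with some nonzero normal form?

First compute the reduced Gröbner basis of I by Buchberger's algorithm.
f_1 = -u - 9v + 19, LT = u.
f_2 = 3uv - v² + ½u - ½v - 3/2, LT = uv.
f_3 = 6u + 3v - 12, LT = u.

S(f_1,f_2): lcm = uv. S = 28/3v² - ⅙u - 113/6v + ½.
  reduce S modulo (f_1, f_2, f_3):
  remainder 28/3v² - 52/3v - 8/3 ≠ 0; add h_4 = 28/3v² - 52/3v - 8/3 to the basis.

S(f_1,f_3): lcm = u. S = 17/2v - 17.
  reduce S modulo (f_1, f_2, f_3, h_4):
  remainder 17/2v - 17 ≠ 0; add h_5 = 17/2v - 17 to the basis.

The other S-polynomials (S(f_2,f_3), S(f_1,h_4), S(f_2,h_4), S(f_3,h_4), S(f_1,h_5), S(f_2,h_5), S(f_3,h_5), S(h_4,h_5)) all reduce to 0 modulo the current basis, so we have a Gröbner basis.
Inter-reduce: drop elements whose leading term is divisible by another's, tail-reduce, and make monic.
Reduced Gröbner basis: {u - 1, v - 2}.
Label its elements g_1 = u - 1, g_2 = v - 2.

Reduce p = -12u + 12 modulo G:
  leading term u: subtract (-12)·g_1 from -12u + 12 → 0
  normal form = 0.
Since the normal form is 0, p ∈ I.

-12u + 12 lies in I (it reduces to 0).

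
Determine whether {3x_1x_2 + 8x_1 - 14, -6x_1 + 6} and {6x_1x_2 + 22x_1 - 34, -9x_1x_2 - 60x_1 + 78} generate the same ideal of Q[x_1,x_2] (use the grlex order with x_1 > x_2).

Yes, the ideals are equal.

Two ideals are equal iff their reduced Gröbner bases coincide (the reduced basis is unique for a fixed ordering).
Buchberger on the first generating set:
f_1 = 3x_1x_2 + 8x_1 - 14, LT = x_1x_2.
f_2 = -6x_1 + 6, LT = x_1.

S(f_1,f_2): lcm = x_1x_2. S = \tfrac{8}{3}x_1 + x_2 - \tfrac{14}{3}.
  leading term x_1: subtract (-\tfrac{4}{9})·f_2 from \tfrac{8}{3}x_1 + x_2 - \tfrac{14}{3} → x_2 - 2
  leading term x_2: no divisor's leading term divides it; move x_2 to the remainder.
  leading term 1: no divisor's leading term divides it; move -2 to the remainder.
  remainder x_2 - 2 ≠ 0; add g_3 = x_2 - 2 to the basis.

The other S-polynomials (S(f_1,g_3), S(f_2,g_3)) all reduce to 0 modulo the current basis, so we have a Gröbner basis.
Inter-reduce: drop elements whose leading term is divisible by another's, tail-reduce, and make monic.
Reduced Gröbner basis: {x_1 - 1, x_2 - 2}.

Buchberger on the second generating set:
h_1 = 6x_1x_2 + 22x_1 - 34, LT = x_1x_2.
h_2 = -9x_1x_2 - 60x_1 + 78, LT = x_1x_2.

S(h_1,h_2): lcm = x_1x_2. S = -3x_1 + 3.
  leading term x_1: no divisor's leading term divides it; move -3x_1 to the remainder.
  leading term 1: no divisor's leading term divides it; move 3 to the remainder.
  remainder -3x_1 + 3 ≠ 0; add k_3 = -3x_1 + 3 to the basis.

S(h_1,k_3): lcm = x_1x_2. S = \tfrac{11}{3}x_1 + x_2 - \tfrac{17}{3}.
  leading term x_1: subtract (-\tfrac{11}{9})·k_3 from \tfrac{11}{3}x_1 + x_2 - \tfrac{17}{3} → x_2 - 2
  leading term x_2: no divisor's leading term divides it; move x_2 to the remainder.
  leading term 1: no divisor's leading term divides it; move -2 to the remainder.
  remainder x_2 - 2 ≠ 0; add k_4 = x_2 - 2 to the basis.

The other S-polynomials (S(h_2,k_3), S(h_1,k_4), S(h_2,k_4), S(k_3,k_4)) all reduce to 0 modulo the current basis, so we have a Gröbner basis.
Inter-reduce: drop elements whose leading term is divisible by another's, tail-reduce, and make monic.
Reduced Gröbner basis: {x_1 - 1, x_2 - 2}.

The two bases agree; hence the ideals are identical.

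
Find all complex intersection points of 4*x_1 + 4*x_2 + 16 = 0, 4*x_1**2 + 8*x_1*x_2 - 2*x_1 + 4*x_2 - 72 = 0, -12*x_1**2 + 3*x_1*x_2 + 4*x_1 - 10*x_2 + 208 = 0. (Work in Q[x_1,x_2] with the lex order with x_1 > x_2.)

{(-4, 0)}

Compute a lex Gröbner basis by Buchberger's algorithm.
f_1 = 4*x_1 + 4*x_2 + 16, LT = x_1.
f_2 = 4*x_1**2 + 8*x_1*x_2 - 2*x_1 + 4*x_2 - 72, LT = x_1**2.
f_3 = -12*x_1**2 + 3*x_1*x_2 + 4*x_1 - 10*x_2 + 208, LT = x_1**2.

S(f_1,f_2): lcm = x_1**2. S = -x_1*x_2 + 9/2*x_1 - x_2 + 18.
  reduce S modulo (f_1, f_2, f_3):
  remainder x_2**2 - 3/2*x_2 ≠ 0; add h_4 = x_2**2 - 3/2*x_2 to the basis.

S(f_1,f_3): lcm = x_1**2. S = 5/4*x_1*x_2 + 13/3*x_1 - 5/6*x_2 + 52/3.
  reduce S modulo (f_1, f_2, f_3, h_4):
  remainder -289/24*x_2 ≠ 0; add h_5 = -289/24*x_2 to the basis.

The other S-polynomials (S(f_2,f_3), S(f_1,h_4), S(f_2,h_4), S(f_3,h_4), S(f_1,h_5), S(f_2,h_5), S(f_3,h_5), S(h_4,h_5)) all reduce to 0 modulo the current basis, so we have a Gröbner basis.
Inter-reduce: drop elements whose leading term is divisible by another's, tail-reduce, and make monic.
Reduced Gröbner basis: {x_1 + 4, x_2}.

A lex Gröbner basis eliminates variables successively. Here x_2 depends only on x_2, with roots {0}; lifting each root through the earlier basis elements recovers the full solutions.
  x_2 = 0: the earlier basis element becomes x_1 + 4 = 0, giving x_1 = -4 — point (-4, 0).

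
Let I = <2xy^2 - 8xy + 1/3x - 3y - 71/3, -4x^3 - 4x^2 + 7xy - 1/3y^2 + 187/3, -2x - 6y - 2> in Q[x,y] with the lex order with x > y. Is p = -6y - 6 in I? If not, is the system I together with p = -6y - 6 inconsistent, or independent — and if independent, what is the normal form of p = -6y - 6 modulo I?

-6y - 6 lies in I (it reduces to 0).

First compute the reduced Gröbner basis of I by Buchberger's algorithm.
f_1 = 2xy^2 - 8xy + 1/3x - 3y - 71/3, LT = xy^2.
f_2 = -4x^3 - 4x^2 + 7xy - 1/3y^2 + 187/3, LT = x^3.
f_3 = -2x - 6y - 2, LT = x.

S(f_1,f_2): lcm = x^3y^2. S = -4x^3y + 1/6x^3 - x^2y^2 - 3/2x^2y - 71/6x^2 + 7/4xy^3 - 1/12y^4 + 187/12y^2.
  reduce S modulo (f_1, f_2, f_3):
  remainder -1/12y^4 + 1/3y^3 - 5123/36y^2 - 689/8y + 4075/72 ≠ 0; add h_4 = -1/12y^4 + 1/3y^3 - 5123/36y^2 - 689/8y + 4075/72 to the basis.

S(f_1,f_3): lcm = xy^2. S = -4xy + 1/6x - 3y^3 - y^2 - 3/2y - 71/6.
  reduce S modulo (f_1, f_2, f_3, h_4):
  remainder -3y^3 + 11y^2 + 2y - 12 ≠ 0; add h_5 = -3y^3 + 11y^2 + 2y - 12 to the basis.

S(f_2,f_3): lcm = x^3. S = -3x^2y - 7/4xy + 1/12y^2 - 187/12.
  reduce S modulo (f_1, f_2, f_3, h_4, h_5):
  remainder -335/3y^2 - 77/4y + 1109/12 ≠ 0; add h_6 = -335/3y^2 - 77/4y + 1109/12 to the basis.

S(f_1,h_4): lcm = xy^4. S = -3415/2xy^2 - 2067/2xy + 4075/6x - 3/2y^3 - 71/6y^2.
  reduce S modulo (f_1, f_2, f_3, h_4, h_5, h_6):
  remainder -4432003/2680y - 4432003/2680 ≠ 0; add h_7 = -4432003/2680y - 4432003/2680 to the basis.

The other S-polynomials (S(f_2,h_4), S(f_3,h_4), S(f_1,h_5), S(f_2,h_5), S(f_3,h_5), S(h_4,h_5), S(f_1,h_6), S(f_2,h_6), S(f_3,h_6), S(h_4,h_6), S(h_5,h_6), S(f_1,h_7), S(f_2,h_7), S(f_3,h_7), S(h_4,h_7), S(h_5,h_7), S(h_6,h_7)) all reduce to 0 modulo the current basis, so we have a Gröbner basis.
Inter-reduce: drop elements whose leading term is divisible by another's, tail-reduce, and make monic.
Reduced Gröbner basis: {x - 2, y + 1}.
Label its elements g_1 = x - 2, g_2 = y + 1.

Reduce p = -6y - 6 modulo G:
  leading term y: subtract (-6)·g_2 from -6y - 6 → 0
  normal form = 0.
Since the normal form is 0, p ∈ I.

The remainder on division by a Gröbner basis is unique — it is the normal form.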